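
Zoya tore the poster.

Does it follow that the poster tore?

'Zoya tore the poster' is the causative; it entails the inchoative 'the poster tore'.

yes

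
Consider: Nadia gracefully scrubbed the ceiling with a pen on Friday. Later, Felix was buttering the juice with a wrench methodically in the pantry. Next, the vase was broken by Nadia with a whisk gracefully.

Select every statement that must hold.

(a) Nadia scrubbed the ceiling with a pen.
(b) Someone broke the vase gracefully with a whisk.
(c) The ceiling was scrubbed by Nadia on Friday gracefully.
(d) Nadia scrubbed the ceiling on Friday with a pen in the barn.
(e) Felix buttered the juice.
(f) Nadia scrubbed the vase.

(a), (b), (c)

(a) Entailed — dropping 'on Friday', 'gracefully' leaves a sub-description the original still satisfies.
(b) Entailed — the original entails any weakening of itself; this just generalizes the agent.
(c) Entailed — dropping 'with a pen' leaves a sub-description the original still satisfies.
(d) Not entailed — 'in the barn' adds information not in the original event.
(e) Not entailed — 'was buttering' is progressive on an accomplishment; it does not entail the completed 'buttered'.
(f) Not entailed — Nadia scrubbed the ceiling, not the vase; the vase belongs to the breaking event.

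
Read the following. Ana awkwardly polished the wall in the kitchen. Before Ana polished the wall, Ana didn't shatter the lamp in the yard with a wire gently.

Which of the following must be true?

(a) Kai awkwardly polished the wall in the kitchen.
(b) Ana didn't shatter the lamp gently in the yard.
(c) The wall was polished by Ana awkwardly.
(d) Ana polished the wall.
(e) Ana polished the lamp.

(a) Not entailed — the passage has Ana polishing the wall, not Kai.
(b) Not entailed — dropping 'with a wire' under negation is not valid — the original leaves open that Ana shattered the lamp some other way.
(c) Entailed — this follows by dropping conjuncts from the polishing event's description.
(d) Entailed — the original entails any weakening of itself; this just drops 'awkwardly', 'in the kitchen'.
(e) Not entailed — Ana polished the wall, not the lamp; the lamp belongs to the shattering event.

(c), (d)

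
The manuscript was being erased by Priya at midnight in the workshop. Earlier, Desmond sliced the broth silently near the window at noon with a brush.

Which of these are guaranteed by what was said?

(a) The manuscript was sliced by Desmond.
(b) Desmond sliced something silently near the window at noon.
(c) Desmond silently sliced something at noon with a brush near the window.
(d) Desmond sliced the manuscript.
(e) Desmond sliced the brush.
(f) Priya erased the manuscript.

(b), (c)

(a) Not entailed — Desmond sliced the broth, not the manuscript; the manuscript belongs to the erasing event.
(b) Entailed — this follows by dropping conjuncts from the slicing event's description.
(c) Entailed — this follows by dropping conjuncts from the slicing event's description.
(d) Not entailed — Desmond sliced the broth, not the manuscript; the manuscript belongs to the erasing event.
(e) Not entailed — the brush is the instrument, not what was sliced.
(f) Not entailed — 'was erasing' is progressive on an accomplishment; it does not entail the completed 'erased'.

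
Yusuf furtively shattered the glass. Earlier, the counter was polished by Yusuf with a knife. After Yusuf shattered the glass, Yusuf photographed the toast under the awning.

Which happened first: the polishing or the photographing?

the polishing

The connectives place the polishing before the photographing.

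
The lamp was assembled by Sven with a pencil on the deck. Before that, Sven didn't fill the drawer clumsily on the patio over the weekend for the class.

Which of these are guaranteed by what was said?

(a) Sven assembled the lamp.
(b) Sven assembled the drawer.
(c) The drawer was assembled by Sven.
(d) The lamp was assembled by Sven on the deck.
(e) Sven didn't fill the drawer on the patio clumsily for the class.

(a), (d)

(a) Entailed — this follows by dropping conjuncts from the assembling event's description.
(b) Not entailed — Sven assembled the lamp, not the drawer; the drawer belongs to the filling event.
(c) Not entailed — Sven assembled the lamp, not the drawer; the drawer belongs to the filling event.
(d) Entailed — dropping 'with a pencil' leaves a sub-description the original still satisfies.
(e) Not entailed — dropping 'over the weekend' under negation is not valid — the original leaves open that Sven filled the drawer some other way.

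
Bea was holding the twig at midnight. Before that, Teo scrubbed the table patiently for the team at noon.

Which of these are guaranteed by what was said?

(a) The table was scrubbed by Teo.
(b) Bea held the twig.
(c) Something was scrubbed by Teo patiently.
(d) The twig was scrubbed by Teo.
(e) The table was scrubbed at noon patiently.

(a), (b), (c), (e)

(a) Entailed — this follows by dropping conjuncts from the scrubbing event's description.
(b) Entailed — 'hold' is an activity; 'was holding' entails that some holding happened, so 'held' holds.
(c) Entailed — the original entails any weakening of itself; this just drops 'for the team', 'at noon' and generalizes the patient.
(d) Not entailed — Teo scrubbed the table, not the twig; the twig belongs to the holding event.
(e) Entailed — every conjunct here is already in the original scrubbing event.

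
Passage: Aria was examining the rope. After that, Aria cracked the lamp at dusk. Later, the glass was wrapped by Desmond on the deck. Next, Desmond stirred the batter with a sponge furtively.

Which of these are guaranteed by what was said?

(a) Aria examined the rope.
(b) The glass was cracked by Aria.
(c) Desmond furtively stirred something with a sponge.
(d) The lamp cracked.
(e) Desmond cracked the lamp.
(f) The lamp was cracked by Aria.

(a) Entailed — 'examine' is an activity; 'was examining' entails that some examining happened, so 'examined' holds.
(b) Not entailed — Aria cracked the lamp, not the glass; the glass belongs to the wrapping event.
(c) Entailed — this follows by dropping conjuncts from the stirring event's description.
(d) Entailed — 'Aria cracked the lamp' is causative; it entails the inchoative 'the lamp cracked'.
(e) Not entailed — the passage has Aria cracking the lamp, not Desmond.
(f) Entailed — dropping 'at dusk' leaves a sub-description the original still satisfies.

(a), (c), (d), (f)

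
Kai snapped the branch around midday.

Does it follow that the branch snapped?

'Kai snapped the branch' is the causative; it entails the inchoative 'the branch snapped'.

yes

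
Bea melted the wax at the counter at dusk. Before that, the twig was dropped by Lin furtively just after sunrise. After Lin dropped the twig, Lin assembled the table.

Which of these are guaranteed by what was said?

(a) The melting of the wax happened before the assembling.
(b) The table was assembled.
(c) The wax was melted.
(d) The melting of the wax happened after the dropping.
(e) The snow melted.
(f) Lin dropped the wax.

(a) Not entailed — the narrative doesn't order the melting relative to the assembling.
(b) Entailed — this follows by dropping conjuncts from the assembling event's description.
(c) Entailed — this follows by dropping conjuncts from the melting event's description.
(d) Entailed — the narrative places the dropping before the melting.
(e) Not entailed — the wax is what melted, not the snow.
(f) Not entailed — Lin dropped the twig, not the wax; the wax belongs to the melting event.

(b), (c), (d)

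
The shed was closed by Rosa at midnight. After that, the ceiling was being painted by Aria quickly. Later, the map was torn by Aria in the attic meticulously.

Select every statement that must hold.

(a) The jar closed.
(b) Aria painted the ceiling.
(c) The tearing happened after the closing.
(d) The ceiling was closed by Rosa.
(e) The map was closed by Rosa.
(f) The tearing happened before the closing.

(a) Not entailed — the shed is what closed, not the jar.
(b) Not entailed — 'was painting' is progressive on an accomplishment; it does not entail the completed 'painted'.
(c) Entailed — the narrative places the closing before the tearing.
(d) Not entailed — Rosa closed the shed, not the ceiling; the ceiling belongs to the painting event.
(e) Not entailed — Rosa closed the shed, not the map; the map belongs to the tearing event.
(f) Not entailed — the narrative places the closing before the tearing, not after.

(c)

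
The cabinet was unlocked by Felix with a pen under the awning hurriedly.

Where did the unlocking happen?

under the awning

'under the awning' marks the location of the unlocking event.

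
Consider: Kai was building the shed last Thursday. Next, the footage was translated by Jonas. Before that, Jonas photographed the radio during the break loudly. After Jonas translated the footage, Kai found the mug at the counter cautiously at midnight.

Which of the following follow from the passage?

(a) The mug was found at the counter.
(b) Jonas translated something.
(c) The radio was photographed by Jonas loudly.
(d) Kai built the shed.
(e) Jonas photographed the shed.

(a), (b), (c)

(a) Entailed — the original entails any weakening of itself; this just drops 'at midnight', 'cautiously' and generalizes the agent.
(b) Entailed — the original entails any weakening of itself; this just generalizes the patient.
(c) Entailed — dropping 'during the break' leaves a sub-description the original still satisfies.
(d) Not entailed — 'was building' is progressive on an accomplishment; it does not entail the completed 'built'.
(e) Not entailed — Jonas photographed the radio, not the shed; the shed belongs to the building event.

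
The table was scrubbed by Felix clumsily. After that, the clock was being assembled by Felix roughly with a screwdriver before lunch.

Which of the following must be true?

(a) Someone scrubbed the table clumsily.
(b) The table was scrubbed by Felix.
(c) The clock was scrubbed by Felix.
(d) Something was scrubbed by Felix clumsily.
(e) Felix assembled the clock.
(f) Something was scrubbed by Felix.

(a), (b), (d), (f)

(a) Entailed — this follows by dropping conjuncts from the scrubbing event's description.
(b) Entailed — every conjunct here is already in the original scrubbing event.
(c) Not entailed — Felix scrubbed the table, not the clock; the clock belongs to the assembling event.
(d) Entailed — the original entails any weakening of itself; this just generalizes the patient.
(e) Not entailed — 'was assembling' is progressive on an accomplishment; it does not entail the completed 'assembled'.
(f) Entailed — every conjunct here is already in the original scrubbing event.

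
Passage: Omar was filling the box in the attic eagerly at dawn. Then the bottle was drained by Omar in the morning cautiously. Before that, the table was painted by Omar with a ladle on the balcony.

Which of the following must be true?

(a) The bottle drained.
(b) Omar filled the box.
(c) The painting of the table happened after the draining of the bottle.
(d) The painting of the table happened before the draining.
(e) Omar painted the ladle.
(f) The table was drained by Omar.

(a) Entailed — 'Omar drained the bottle' is causative; it entails the inchoative 'the bottle drained'.
(b) Not entailed — 'was filling' is progressive on an accomplishment; it does not entail the completed 'filled'.
(c) Not entailed — the narrative places the painting before the draining, not after.
(d) Entailed — the narrative places the painting before the draining.
(e) Not entailed — the ladle is the instrument, not what was painted.
(f) Not entailed — Omar drained the bottle, not the table; the table belongs to the painting event.

(a), (d)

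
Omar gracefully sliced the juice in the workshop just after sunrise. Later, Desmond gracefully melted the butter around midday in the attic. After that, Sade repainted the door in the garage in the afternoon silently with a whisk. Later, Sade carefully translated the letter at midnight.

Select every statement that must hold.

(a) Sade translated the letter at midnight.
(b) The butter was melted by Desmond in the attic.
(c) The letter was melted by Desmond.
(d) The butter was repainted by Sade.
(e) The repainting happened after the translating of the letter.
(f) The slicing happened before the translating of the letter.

(a), (b), (f)

(a) Entailed — every conjunct here is already in the original translating event.
(b) Entailed — this follows by dropping conjuncts from the melting event's description.
(c) Not entailed — Desmond melted the butter, not the letter; the letter belongs to the translating event.
(d) Not entailed — Sade repainted the door, not the butter; the butter belongs to the melting event.
(e) Not entailed — the narrative places the repainting before the translating, not after.
(f) Entailed — the narrative places the slicing before the translating.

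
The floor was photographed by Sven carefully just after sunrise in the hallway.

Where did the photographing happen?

'in the hallway' marks the location of the photographing event.

in the hallway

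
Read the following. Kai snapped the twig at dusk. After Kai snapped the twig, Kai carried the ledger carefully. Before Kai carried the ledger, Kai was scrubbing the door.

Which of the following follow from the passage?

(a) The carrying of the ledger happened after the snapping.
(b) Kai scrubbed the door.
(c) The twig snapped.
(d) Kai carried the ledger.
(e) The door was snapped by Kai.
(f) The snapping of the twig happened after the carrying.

(a), (b), (c), (d)

(a) Entailed — the narrative places the snapping before the carrying.
(b) Entailed — 'scrub' is an activity; 'was scrubbing' entails that some scrubbing happened, so 'scrubbed' holds.
(c) Entailed — 'Kai snapped the twig' is causative; it entails the inchoative 'the twig snapped'.
(d) Entailed — dropping 'carefully' leaves a sub-description the original still satisfies.
(e) Not entailed — Kai snapped the twig, not the door; the door belongs to the scrubbing event.
(f) Not entailed — the narrative places the snapping before the carrying, not after.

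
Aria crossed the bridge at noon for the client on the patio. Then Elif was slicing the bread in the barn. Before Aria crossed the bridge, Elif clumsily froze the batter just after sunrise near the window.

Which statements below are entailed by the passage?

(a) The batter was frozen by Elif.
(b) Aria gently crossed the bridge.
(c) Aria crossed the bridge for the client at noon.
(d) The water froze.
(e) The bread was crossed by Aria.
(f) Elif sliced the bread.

(a) Entailed — the original entails any weakening of itself; this just drops 'clumsily', 'near the window', 'just after sunrise'.
(b) Not entailed — 'gently' adds information not in the original event.
(c) Entailed — every conjunct here is already in the original crossing event.
(d) Not entailed — the batter is what froze, not the water.
(e) Not entailed — Aria crossed the bridge, not the bread; the bread belongs to the slicing event.
(f) Not entailed — 'was slicing' is progressive on an accomplishment; it does not entail the completed 'sliced'.

(a), (c)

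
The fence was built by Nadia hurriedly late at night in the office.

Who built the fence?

Nadia

'Nadia' marks the agent of the building event.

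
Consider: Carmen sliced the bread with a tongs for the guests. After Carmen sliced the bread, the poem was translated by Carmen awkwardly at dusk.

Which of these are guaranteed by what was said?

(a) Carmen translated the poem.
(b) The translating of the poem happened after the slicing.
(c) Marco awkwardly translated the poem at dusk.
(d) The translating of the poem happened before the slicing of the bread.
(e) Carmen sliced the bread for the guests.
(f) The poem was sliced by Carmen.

(a), (b), (e)

(a) Entailed — every conjunct here is already in the original translating event.
(b) Entailed — the narrative places the slicing before the translating.
(c) Not entailed — the passage has Carmen translating the poem, not Marco.
(d) Not entailed — the narrative places the slicing before the translating, not after.
(e) Entailed — dropping 'with a tongs' leaves a sub-description the original still satisfies.
(f) Not entailed — Carmen sliced the bread, not the poem; the poem belongs to the translating event.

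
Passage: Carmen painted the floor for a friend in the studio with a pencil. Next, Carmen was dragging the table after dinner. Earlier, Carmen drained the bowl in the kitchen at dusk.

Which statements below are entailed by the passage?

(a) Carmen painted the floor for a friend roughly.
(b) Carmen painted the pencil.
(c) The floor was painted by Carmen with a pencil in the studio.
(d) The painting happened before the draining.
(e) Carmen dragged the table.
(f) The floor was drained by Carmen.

(a) Not entailed — 'roughly' adds information not in the original event.
(b) Not entailed — the pencil is the instrument, not what was painted.
(c) Entailed — the original entails any weakening of itself; this just drops 'for a friend'.
(d) Not entailed — the narrative doesn't order the painting relative to the draining.
(e) Entailed — 'drag' is an activity; 'was dragging' entails that some dragging happened, so 'dragged' holds.
(f) Not entailed — Carmen drained the bowl, not the floor; the floor belongs to the painting event.

(c), (e)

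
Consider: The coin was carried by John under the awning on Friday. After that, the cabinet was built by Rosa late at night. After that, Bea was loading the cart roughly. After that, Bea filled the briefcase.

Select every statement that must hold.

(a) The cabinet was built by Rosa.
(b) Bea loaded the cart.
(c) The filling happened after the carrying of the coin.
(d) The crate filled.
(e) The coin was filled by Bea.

(a) Entailed — the original entails any weakening of itself; this just drops 'late at night'.
(b) Not entailed — 'was loading' is progressive on an accomplishment; it does not entail the completed 'loaded'.
(c) Entailed — the narrative places the carrying before the filling.
(d) Not entailed — the briefcase is what filled, not the crate.
(e) Not entailed — Bea filled the briefcase, not the coin; the coin belongs to the carrying event.

(a), (c)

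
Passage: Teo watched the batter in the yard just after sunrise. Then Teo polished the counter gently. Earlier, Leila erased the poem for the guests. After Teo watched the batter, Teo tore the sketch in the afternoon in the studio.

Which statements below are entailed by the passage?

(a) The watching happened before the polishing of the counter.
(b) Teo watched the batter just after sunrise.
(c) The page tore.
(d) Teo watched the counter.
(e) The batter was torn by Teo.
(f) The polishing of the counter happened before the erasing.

(a), (b)

(a) Entailed — the narrative places the watching before the polishing.
(b) Entailed — this follows by dropping conjuncts from the watching event's description.
(c) Not entailed — the sketch is what tore, not the page.
(d) Not entailed — Teo watched the batter, not the counter; the counter belongs to the polishing event.
(e) Not entailed — Teo tore the sketch, not the batter; the batter belongs to the watching event.
(f) Not entailed — the narrative places the erasing before the polishing, not after.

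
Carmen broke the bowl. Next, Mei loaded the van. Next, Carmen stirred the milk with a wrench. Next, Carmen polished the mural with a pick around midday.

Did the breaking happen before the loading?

yes

The narrative orders the breaking before the loading.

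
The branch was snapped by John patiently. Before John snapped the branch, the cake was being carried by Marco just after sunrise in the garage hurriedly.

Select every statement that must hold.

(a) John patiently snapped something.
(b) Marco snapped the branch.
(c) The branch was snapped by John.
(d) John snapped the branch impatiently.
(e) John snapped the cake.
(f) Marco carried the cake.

(a) Entailed — this follows by dropping conjuncts from the snapping event's description.
(b) Not entailed — the passage has John snapping the branch, not Marco.
(c) Entailed — the original entails any weakening of itself; this just drops 'patiently'.
(d) Not entailed — 'impatiently' adds a manner not in (and inconsistent with) the original.
(e) Not entailed — John snapped the branch, not the cake; the cake belongs to the carrying event.
(f) Entailed — 'carry' is an activity; 'was carrying' entails that some carrying happened, so 'carried' holds.

(a), (c), (f)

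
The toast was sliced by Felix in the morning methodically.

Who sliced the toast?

'Felix' marks the agent of the slicing event.

Felix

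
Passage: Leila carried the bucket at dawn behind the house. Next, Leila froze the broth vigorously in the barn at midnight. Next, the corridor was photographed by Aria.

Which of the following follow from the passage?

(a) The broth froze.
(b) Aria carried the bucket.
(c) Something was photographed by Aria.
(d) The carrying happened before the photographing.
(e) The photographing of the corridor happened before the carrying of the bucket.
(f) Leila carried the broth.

(a) Entailed — 'Leila froze the broth' is causative; it entails the inchoative 'the broth froze'.
(b) Not entailed — the passage has Leila carrying the bucket, not Aria.
(c) Entailed — generalizing the patient leaves a sub-description the original still satisfies.
(d) Entailed — the narrative places the carrying before the photographing.
(e) Not entailed — the narrative places the carrying before the photographing, not after.
(f) Not entailed — Leila carried the bucket, not the broth; the broth belongs to the freezing event.

(a), (c), (d)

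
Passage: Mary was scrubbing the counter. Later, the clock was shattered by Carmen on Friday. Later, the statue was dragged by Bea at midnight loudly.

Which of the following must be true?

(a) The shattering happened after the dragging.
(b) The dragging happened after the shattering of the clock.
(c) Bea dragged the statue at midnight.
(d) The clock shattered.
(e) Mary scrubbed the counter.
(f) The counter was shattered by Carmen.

(b), (c), (d), (e)

(a) Not entailed — the narrative places the shattering before the dragging, not after.
(b) Entailed — the narrative places the shattering before the dragging.
(c) Entailed — dropping 'loudly' leaves a sub-description the original still satisfies.
(d) Entailed — 'Carmen shattered the clock' is causative; it entails the inchoative 'the clock shattered'.
(e) Entailed — 'scrub' is an activity; 'was scrubbing' entails that some scrubbing happened, so 'scrubbed' holds.
(f) Not entailed — Carmen shattered the clock, not the counter; the counter belongs to the scrubbing event.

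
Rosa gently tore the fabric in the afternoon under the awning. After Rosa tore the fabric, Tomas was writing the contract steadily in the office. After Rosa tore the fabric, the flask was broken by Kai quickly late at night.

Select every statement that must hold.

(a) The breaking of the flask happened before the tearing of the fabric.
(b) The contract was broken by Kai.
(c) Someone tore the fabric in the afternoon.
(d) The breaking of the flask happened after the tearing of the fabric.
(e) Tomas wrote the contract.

(c), (d)

(a) Not entailed — the narrative places the tearing before the breaking, not after.
(b) Not entailed — Kai broke the flask, not the contract; the contract belongs to the writing event.
(c) Entailed — dropping 'gently', 'under the awning' and generalizing the agent leaves a sub-description the original still satisfies.
(d) Entailed — the narrative places the tearing before the breaking.
(e) Not entailed — 'was writing' is progressive on an accomplishment; it does not entail the completed 'wrote'.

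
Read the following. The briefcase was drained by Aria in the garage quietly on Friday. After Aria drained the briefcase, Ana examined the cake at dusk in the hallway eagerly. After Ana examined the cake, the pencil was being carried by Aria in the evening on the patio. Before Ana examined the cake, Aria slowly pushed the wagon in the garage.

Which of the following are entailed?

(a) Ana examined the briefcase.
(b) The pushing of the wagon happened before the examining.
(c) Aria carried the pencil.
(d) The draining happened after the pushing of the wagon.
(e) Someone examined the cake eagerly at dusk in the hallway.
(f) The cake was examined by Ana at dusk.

(b), (c), (e), (f)

(a) Not entailed — Ana examined the cake, not the briefcase; the briefcase belongs to the draining event.
(b) Entailed — the narrative places the pushing before the examining.
(c) Entailed — 'carry' is an activity; 'was carrying' entails that some carrying happened, so 'carried' holds.
(d) Not entailed — the narrative doesn't order the pushing relative to the draining.
(e) Entailed — every conjunct here is already in the original examining event.
(f) Entailed — dropping 'eagerly', 'in the hallway' leaves a sub-description the original still satisfies.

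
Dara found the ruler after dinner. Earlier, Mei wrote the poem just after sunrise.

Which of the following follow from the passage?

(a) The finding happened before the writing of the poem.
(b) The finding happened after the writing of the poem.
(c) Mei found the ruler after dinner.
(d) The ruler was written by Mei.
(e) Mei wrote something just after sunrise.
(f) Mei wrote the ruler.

(b), (e)

(a) Not entailed — the narrative places the writing before the finding, not after.
(b) Entailed — the narrative places the writing before the finding.
(c) Not entailed — the passage has Dara finding the ruler, not Mei.
(d) Not entailed — Mei wrote the poem, not the ruler; the ruler belongs to the finding event.
(e) Entailed — this follows by dropping conjuncts from the writing event's description.
(f) Not entailed — Mei wrote the poem, not the ruler; the ruler belongs to the finding event.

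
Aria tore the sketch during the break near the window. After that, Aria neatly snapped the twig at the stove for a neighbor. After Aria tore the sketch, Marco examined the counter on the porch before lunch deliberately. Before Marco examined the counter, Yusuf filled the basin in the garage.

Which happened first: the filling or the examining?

the filling

The connectives place the filling before the examining.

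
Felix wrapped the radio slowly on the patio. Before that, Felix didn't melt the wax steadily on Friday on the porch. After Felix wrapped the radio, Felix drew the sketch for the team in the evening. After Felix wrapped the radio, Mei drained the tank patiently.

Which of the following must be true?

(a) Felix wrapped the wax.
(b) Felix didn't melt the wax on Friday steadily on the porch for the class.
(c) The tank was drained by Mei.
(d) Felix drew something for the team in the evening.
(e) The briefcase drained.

(a) Not entailed — Felix wrapped the radio, not the wax; the wax belongs to the melting event.
(b) Entailed — under negation, adding a further restriction is entailed: if no such melting event occurred, none occurred for the class either.
(c) Entailed — the original entails any weakening of itself; this just drops 'patiently'.
(d) Entailed — the original entails any weakening of itself; this just generalizes the patient.
(e) Not entailed — the tank is what drained, not the briefcase.

(b), (c), (d)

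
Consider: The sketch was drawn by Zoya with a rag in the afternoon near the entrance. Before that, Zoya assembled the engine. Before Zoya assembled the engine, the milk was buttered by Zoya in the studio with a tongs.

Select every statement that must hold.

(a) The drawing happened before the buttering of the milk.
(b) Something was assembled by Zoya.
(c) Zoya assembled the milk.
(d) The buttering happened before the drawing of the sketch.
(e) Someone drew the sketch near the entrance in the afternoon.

(b), (d), (e)

(a) Not entailed — the narrative places the buttering before the drawing, not after.
(b) Entailed — the original entails any weakening of itself; this just generalizes the patient.
(c) Not entailed — Zoya assembled the engine, not the milk; the milk belongs to the buttering event.
(d) Entailed — the narrative places the buttering before the drawing.
(e) Entailed — dropping 'with a rag' and generalizing the agent leaves a sub-description the original still satisfies.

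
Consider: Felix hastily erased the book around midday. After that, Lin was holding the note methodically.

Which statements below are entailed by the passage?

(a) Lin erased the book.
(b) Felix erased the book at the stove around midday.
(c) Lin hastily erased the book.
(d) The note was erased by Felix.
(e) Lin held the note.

(e)

(a) Not entailed — the passage has Felix erasing the book, not Lin.
(b) Not entailed — 'at the stove' adds information not in the original event.
(c) Not entailed — the passage has Felix erasing the book, not Lin.
(d) Not entailed — Felix erased the book, not the note; the note belongs to the holding event.
(e) Entailed — 'hold' is an activity; 'was holding' entails that some holding happened, so 'held' holds.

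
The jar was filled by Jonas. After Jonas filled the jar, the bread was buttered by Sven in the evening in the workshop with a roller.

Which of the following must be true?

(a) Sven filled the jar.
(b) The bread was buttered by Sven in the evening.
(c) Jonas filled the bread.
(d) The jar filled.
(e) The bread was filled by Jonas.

(b), (d)

(a) Not entailed — the passage has Jonas filling the jar, not Sven.
(b) Entailed — the original entails any weakening of itself; this just drops 'in the workshop', 'with a roller'.
(c) Not entailed — Jonas filled the jar, not the bread; the bread belongs to the buttering event.
(d) Entailed — 'Jonas filled the jar' is causative; it entails the inchoative 'the jar filled'.
(e) Not entailed — Jonas filled the jar, not the bread; the bread belongs to the buttering event.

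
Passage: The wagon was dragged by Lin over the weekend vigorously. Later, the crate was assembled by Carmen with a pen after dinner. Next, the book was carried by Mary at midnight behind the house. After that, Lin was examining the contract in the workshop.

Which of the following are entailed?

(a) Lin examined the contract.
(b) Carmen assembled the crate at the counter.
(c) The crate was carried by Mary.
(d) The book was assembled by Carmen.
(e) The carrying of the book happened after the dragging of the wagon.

(a), (e)

(a) Entailed — 'examine' is an activity; 'was examining' entails that some examining happened, so 'examined' holds.
(b) Not entailed — 'at the counter' adds information not in the original event.
(c) Not entailed — Mary carried the book, not the crate; the crate belongs to the assembling event.
(d) Not entailed — Carmen assembled the crate, not the book; the book belongs to the carrying event.
(e) Entailed — the narrative places the dragging before the carrying.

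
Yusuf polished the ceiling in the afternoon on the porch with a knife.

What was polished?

'the ceiling' marks the patient of the polishing event.

the ceiling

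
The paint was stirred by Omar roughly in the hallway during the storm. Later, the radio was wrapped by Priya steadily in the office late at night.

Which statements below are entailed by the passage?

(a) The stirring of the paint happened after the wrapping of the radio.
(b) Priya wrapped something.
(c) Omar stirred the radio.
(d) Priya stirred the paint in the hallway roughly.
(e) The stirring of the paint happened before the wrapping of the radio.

(b), (e)

(a) Not entailed — the narrative places the stirring before the wrapping, not after.
(b) Entailed — dropping 'late at night', 'steadily', 'in the office' and generalizing the patient leaves a sub-description the original still satisfies.
(c) Not entailed — Omar stirred the paint, not the radio; the radio belongs to the wrapping event.
(d) Not entailed — the passage has Omar stirring the paint, not Priya.
(e) Entailed — the narrative places the stirring before the wrapping.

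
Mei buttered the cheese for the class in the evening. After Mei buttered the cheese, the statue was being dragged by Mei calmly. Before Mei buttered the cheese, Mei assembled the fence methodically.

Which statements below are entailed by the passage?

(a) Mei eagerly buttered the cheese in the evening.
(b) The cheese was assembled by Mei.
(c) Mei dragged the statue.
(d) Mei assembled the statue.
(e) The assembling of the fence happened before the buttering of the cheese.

(c), (e)

(a) Not entailed — 'eagerly' adds information not in the original event.
(b) Not entailed — Mei assembled the fence, not the cheese; the cheese belongs to the buttering event.
(c) Entailed — 'drag' is an activity; 'was dragging' entails that some dragging happened, so 'dragged' holds.
(d) Not entailed — Mei assembled the fence, not the statue; the statue belongs to the dragging event.
(e) Entailed — the narrative places the assembling before the buttering.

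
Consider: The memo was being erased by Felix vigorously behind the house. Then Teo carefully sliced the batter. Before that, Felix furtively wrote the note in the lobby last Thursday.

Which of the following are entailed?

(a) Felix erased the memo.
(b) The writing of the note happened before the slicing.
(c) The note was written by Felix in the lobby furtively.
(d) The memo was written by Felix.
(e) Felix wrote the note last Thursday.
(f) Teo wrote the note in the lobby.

(a) Not entailed — 'was erasing' is progressive on an accomplishment; it does not entail the completed 'erased'.
(b) Entailed — the narrative places the writing before the slicing.
(c) Entailed — this follows by dropping conjuncts from the writing event's description.
(d) Not entailed — Felix wrote the note, not the memo; the memo belongs to the erasing event.
(e) Entailed — this follows by dropping conjuncts from the writing event's description.
(f) Not entailed — the passage has Felix writing the note, not Teo.

(b), (c), (e)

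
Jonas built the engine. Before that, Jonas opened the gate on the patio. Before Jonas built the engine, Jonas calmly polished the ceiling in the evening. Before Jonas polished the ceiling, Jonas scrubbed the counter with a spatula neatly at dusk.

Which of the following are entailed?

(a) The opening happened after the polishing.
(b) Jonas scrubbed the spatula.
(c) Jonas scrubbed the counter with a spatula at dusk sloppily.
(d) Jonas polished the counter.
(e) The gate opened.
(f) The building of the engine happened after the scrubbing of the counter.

(a) Not entailed — the narrative doesn't order the polishing relative to the opening.
(b) Not entailed — the spatula is the instrument, not what was scrubbed.
(c) Not entailed — 'sloppily' adds a manner not in (and inconsistent with) the original.
(d) Not entailed — Jonas polished the ceiling, not the counter; the counter belongs to the scrubbing event.
(e) Entailed — 'Jonas opened the gate' is causative; it entails the inchoative 'the gate opened'.
(f) Entailed — the narrative places the scrubbing before the building.

(e), (f)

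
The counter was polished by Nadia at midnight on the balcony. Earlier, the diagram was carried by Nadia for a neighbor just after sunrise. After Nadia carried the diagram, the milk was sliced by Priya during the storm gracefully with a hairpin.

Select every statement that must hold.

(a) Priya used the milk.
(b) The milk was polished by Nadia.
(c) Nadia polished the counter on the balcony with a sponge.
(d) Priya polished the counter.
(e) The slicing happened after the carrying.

(a) Not entailed — the milk is the patient, not an instrument — Priya used a hairpin.
(b) Not entailed — Nadia polished the counter, not the milk; the milk belongs to the slicing event.
(c) Not entailed — 'with a sponge' adds information not in the original event.
(d) Not entailed — the passage has Nadia polishing the counter, not Priya.
(e) Entailed — the narrative places the carrying before the slicing.

(e)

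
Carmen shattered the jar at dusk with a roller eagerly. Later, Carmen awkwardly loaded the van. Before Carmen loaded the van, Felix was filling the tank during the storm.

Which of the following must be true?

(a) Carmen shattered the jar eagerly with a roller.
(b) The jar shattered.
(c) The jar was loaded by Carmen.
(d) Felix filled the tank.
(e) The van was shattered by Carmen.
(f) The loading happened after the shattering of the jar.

(a) Entailed — every conjunct here is already in the original shattering event.
(b) Entailed — 'Carmen shattered the jar' is causative; it entails the inchoative 'the jar shattered'.
(c) Not entailed — Carmen loaded the van, not the jar; the jar belongs to the shattering event.
(d) Not entailed — 'was filling' is progressive on an accomplishment; it does not entail the completed 'filled'.
(e) Not entailed — Carmen shattered the jar, not the van; the van belongs to the loading event.
(f) Entailed — the narrative places the shattering before the loading.

(a), (b), (f)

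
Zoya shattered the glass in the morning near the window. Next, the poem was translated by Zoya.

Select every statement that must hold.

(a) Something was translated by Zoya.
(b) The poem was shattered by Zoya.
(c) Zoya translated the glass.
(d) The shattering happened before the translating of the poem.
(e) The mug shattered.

(a), (d)

(a) Entailed — this follows by dropping conjuncts from the translating event's description.
(b) Not entailed — Zoya shattered the glass, not the poem; the poem belongs to the translating event.
(c) Not entailed — Zoya translated the poem, not the glass; the glass belongs to the shattering event.
(d) Entailed — the narrative places the shattering before the translating.
(e) Not entailed — the glass is what shattered, not the mug.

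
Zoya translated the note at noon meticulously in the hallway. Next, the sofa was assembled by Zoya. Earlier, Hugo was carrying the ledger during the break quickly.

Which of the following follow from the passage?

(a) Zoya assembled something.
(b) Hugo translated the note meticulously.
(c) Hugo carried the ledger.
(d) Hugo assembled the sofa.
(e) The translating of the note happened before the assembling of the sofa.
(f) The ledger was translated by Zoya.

(a), (c), (e)

(a) Entailed — generalizing the patient leaves a sub-description the original still satisfies.
(b) Not entailed — the passage has Zoya translating the note, not Hugo.
(c) Entailed — 'carry' is an activity; 'was carrying' entails that some carrying happened, so 'carried' holds.
(d) Not entailed — the passage has Zoya assembling the sofa, not Hugo.
(e) Entailed — the narrative places the translating before the assembling.
(f) Not entailed — Zoya translated the note, not the ledger; the ledger belongs to the carrying event.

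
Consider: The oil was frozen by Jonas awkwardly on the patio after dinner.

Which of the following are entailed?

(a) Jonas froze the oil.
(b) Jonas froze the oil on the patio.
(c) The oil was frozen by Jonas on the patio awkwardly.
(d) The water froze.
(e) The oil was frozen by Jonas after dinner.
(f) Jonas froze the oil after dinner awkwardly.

(a) Entailed — this follows by dropping conjuncts from the freezing event's description.
(b) Entailed — dropping 'after dinner', 'awkwardly' leaves a sub-description the original still satisfies.
(c) Entailed — this follows by dropping conjuncts from the freezing event's description.
(d) Not entailed — the oil is what froze, not the water.
(e) Entailed — every conjunct here is already in the original freezing event.
(f) Entailed — every conjunct here is already in the original freezing event.

(a), (b), (c), (e), (f)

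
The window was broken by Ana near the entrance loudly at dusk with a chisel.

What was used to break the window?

'with a chisel' marks the instrument of the breaking event.

a chisel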